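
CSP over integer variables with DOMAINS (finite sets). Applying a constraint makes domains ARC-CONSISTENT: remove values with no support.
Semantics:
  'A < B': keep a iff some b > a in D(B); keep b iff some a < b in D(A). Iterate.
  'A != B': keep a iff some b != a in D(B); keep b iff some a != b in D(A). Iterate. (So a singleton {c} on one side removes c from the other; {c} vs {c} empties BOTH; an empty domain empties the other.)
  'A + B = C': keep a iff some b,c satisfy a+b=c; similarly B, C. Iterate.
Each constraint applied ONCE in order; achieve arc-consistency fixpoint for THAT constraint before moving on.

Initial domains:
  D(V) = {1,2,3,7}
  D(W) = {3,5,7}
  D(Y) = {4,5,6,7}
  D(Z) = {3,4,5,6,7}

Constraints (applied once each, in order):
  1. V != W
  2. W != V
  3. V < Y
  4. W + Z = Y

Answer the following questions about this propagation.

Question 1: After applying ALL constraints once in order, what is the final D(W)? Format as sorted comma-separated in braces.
Constraint 1 (V != W) on D(V)={1,2,3,7} D(W)={3,5,7}: no change
Constraint 2 (W != V) on D(W)={3,5,7} D(V)={1,2,3,7}: no change
Constraint 3 (V < Y) on D(V)={1,2,3,7} D(Y)={4,5,6,7}: V {1,2,3,7}->{1,2,3}
Constraint 4 (W + Z = Y) on D(W)={3,5,7} D(Z)={3,4,5,6,7} D(Y)={4,5,6,7}: W {3,5,7}->{3}; Z {3,4,5,6,7}->{3,4}; Y {4,5,6,7}->{6,7}
So after all 4 constraints: D(W) = {3}

Answer: {3}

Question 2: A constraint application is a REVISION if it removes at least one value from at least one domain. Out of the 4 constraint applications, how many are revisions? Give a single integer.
Constraint 1 (V != W) on D(V)={1,2,3,7} D(W)={3,5,7}: no change => not a revision
Constraint 2 (W != V) on D(W)={3,5,7} D(V)={1,2,3,7}: no change => not a revision
Constraint 3 (V < Y) on D(V)={1,2,3,7} D(Y)={4,5,6,7}: V {1,2,3,7}->{1,2,3} => REVISION
Constraint 4 (W + Z = Y) on D(W)={3,5,7} D(Z)={3,4,5,6,7} D(Y)={4,5,6,7}: W {3,5,7}->{3}; Z {3,4,5,6,7}->{3,4}; Y {4,5,6,7}->{6,7} => REVISION
Total revisions = 2

Answer: 2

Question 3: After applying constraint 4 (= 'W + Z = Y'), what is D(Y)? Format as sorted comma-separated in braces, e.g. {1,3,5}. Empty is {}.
Constraint 1 (V != W) on D(V)={1,2,3,7} D(W)={3,5,7}: no change
Constraint 2 (W != V) on D(W)={3,5,7} D(V)={1,2,3,7}: no change
Constraint 3 (V < Y) on D(V)={1,2,3,7} D(Y)={4,5,6,7}: V {1,2,3,7}->{1,2,3}
Constraint 4 (W + Z = Y) on D(W)={3,5,7} D(Z)={3,4,5,6,7} D(Y)={4,5,6,7}: W {3,5,7}->{3}; Z {3,4,5,6,7}->{3,4}; Y {4,5,6,7}->{6,7}
So after constraint 4: D(Y) = {6,7}

Answer: {6,7}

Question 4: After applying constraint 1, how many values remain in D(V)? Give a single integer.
Constraint 1 (V != W) on D(V)={1,2,3,7} D(W)={3,5,7}: no change
So after constraint 1: D(V)={1,2,3,7}, size = 4

Answer: 4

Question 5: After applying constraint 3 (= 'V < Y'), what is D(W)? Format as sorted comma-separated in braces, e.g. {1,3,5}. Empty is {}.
Constraint 1 (V != W) on D(V)={1,2,3,7} D(W)={3,5,7}: no change
Constraint 2 (W != V) on D(W)={3,5,7} D(V)={1,2,3,7}: no change
Constraint 3 (V < Y) on D(V)={1,2,3,7} D(Y)={4,5,6,7}: V {1,2,3,7}->{1,2,3}
So after constraint 3: D(W) = {3,5,7}

Answer: {3,5,7}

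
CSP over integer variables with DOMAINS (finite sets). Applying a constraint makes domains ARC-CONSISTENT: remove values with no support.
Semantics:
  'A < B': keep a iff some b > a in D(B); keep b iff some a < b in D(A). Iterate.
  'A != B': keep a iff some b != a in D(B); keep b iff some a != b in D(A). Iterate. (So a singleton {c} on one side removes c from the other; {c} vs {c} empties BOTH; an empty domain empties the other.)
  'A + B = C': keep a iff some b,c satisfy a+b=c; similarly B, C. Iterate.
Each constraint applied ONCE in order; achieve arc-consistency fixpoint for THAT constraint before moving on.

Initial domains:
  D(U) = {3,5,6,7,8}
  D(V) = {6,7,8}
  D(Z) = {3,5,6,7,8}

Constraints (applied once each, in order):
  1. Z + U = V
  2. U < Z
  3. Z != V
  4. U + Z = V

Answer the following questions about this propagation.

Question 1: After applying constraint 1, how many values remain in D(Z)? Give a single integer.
Answer: 2

Derivation:
Constraint 1 (Z + U = V) on D(Z)={3,5,6,7,8} D(U)={3,5,6,7,8} D(V)={6,7,8}: Z {3,5,6,7,8}->{3,5}; U {3,5,6,7,8}->{3,5}; V {6,7,8}->{6,8}
So after constraint 1: D(Z)={3,5}, size = 2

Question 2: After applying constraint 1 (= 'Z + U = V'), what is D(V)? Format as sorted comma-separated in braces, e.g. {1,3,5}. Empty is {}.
Answer: {6,8}

Derivation:
Constraint 1 (Z + U = V) on D(Z)={3,5,6,7,8} D(U)={3,5,6,7,8} D(V)={6,7,8}: Z {3,5,6,7,8}->{3,5}; U {3,5,6,7,8}->{3,5}; V {6,7,8}->{6,8}
So after constraint 1: D(V) = {6,8}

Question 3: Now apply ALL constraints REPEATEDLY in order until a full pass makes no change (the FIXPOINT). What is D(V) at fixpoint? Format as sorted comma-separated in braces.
pass 0 (initial): D(V)={6,7,8}
pass 1: U {3,5,6,7,8}->{3}; V {6,7,8}->{8}; Z {3,5,6,7,8}->{5}
pass 2: no change
Fixpoint after 2 passes: D(V) = {8}

Answer: {8}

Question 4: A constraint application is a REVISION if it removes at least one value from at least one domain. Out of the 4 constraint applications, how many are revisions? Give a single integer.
Constraint 1 (Z + U = V) on D(Z)={3,5,6,7,8} D(U)={3,5,6,7,8} D(V)={6,7,8}: Z {3,5,6,7,8}->{3,5}; U {3,5,6,7,8}->{3,5}; V {6,7,8}->{6,8} => REVISION
Constraint 2 (U < Z) on D(U)={3,5} D(Z)={3,5}: U {3,5}->{3}; Z {3,5}->{5} => REVISION
Constraint 3 (Z != V) on D(Z)={5} D(V)={6,8}: no change => not a revision
Constraint 4 (U + Z = V) on D(U)={3} D(Z)={5} D(V)={6,8}: V {6,8}->{8} => REVISION
Total revisions = 3

Answer: 3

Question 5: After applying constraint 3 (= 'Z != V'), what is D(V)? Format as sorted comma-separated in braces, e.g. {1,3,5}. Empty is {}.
Answer: {6,8}

Derivation:
Constraint 1 (Z + U = V) on D(Z)={3,5,6,7,8} D(U)={3,5,6,7,8} D(V)={6,7,8}: Z {3,5,6,7,8}->{3,5}; U {3,5,6,7,8}->{3,5}; V {6,7,8}->{6,8}
Constraint 2 (U < Z) on D(U)={3,5} D(Z)={3,5}: U {3,5}->{3}; Z {3,5}->{5}
Constraint 3 (Z != V) on D(Z)={5} D(V)={6,8}: no change
So after constraint 3: D(V) = {6,8}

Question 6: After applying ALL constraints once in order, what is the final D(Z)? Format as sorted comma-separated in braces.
Constraint 1 (Z + U = V) on D(Z)={3,5,6,7,8} D(U)={3,5,6,7,8} D(V)={6,7,8}: Z {3,5,6,7,8}->{3,5}; U {3,5,6,7,8}->{3,5}; V {6,7,8}->{6,8}
Constraint 2 (U < Z) on D(U)={3,5} D(Z)={3,5}: U {3,5}->{3}; Z {3,5}->{5}
Constraint 3 (Z != V) on D(Z)={5} D(V)={6,8}: no change
Constraint 4 (U + Z = V) on D(U)={3} D(Z)={5} D(V)={6,8}: V {6,8}->{8}
So after all 4 constraints: D(Z) = {5}

Answer: {5}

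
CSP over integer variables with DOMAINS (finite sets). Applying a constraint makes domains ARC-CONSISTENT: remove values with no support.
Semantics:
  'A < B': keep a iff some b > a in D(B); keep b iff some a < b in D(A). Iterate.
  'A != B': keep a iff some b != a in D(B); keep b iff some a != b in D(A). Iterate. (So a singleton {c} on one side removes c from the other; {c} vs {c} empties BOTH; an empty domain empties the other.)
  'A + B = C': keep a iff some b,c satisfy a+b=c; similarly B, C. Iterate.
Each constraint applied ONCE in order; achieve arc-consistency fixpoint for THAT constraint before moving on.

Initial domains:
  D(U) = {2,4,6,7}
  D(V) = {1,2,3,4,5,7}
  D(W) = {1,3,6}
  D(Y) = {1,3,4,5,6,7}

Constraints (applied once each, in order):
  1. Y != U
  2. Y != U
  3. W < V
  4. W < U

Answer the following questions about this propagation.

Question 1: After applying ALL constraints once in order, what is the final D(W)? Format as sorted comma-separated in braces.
Constraint 1 (Y != U) on D(Y)={1,3,4,5,6,7} D(U)={2,4,6,7}: no change
Constraint 2 (Y != U) on D(Y)={1,3,4,5,6,7} D(U)={2,4,6,7}: no change
Constraint 3 (W < V) on D(W)={1,3,6} D(V)={1,2,3,4,5,7}: V {1,2,3,4,5,7}->{2,3,4,5,7}
Constraint 4 (W < U) on D(W)={1,3,6} D(U)={2,4,6,7}: no change
So after all 4 constraints: D(W) = {1,3,6}

Answer: {1,3,6}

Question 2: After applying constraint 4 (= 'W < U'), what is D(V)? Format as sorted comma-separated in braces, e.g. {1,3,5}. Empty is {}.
Constraint 1 (Y != U) on D(Y)={1,3,4,5,6,7} D(U)={2,4,6,7}: no change
Constraint 2 (Y != U) on D(Y)={1,3,4,5,6,7} D(U)={2,4,6,7}: no change
Constraint 3 (W < V) on D(W)={1,3,6} D(V)={1,2,3,4,5,7}: V {1,2,3,4,5,7}->{2,3,4,5,7}
Constraint 4 (W < U) on D(W)={1,3,6} D(U)={2,4,6,7}: no change
So after constraint 4: D(V) = {2,3,4,5,7}

Answer: {2,3,4,5,7}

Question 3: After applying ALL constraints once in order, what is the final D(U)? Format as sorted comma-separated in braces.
Answer: {2,4,6,7}

Derivation:
Constraint 1 (Y != U) on D(Y)={1,3,4,5,6,7} D(U)={2,4,6,7}: no change
Constraint 2 (Y != U) on D(Y)={1,3,4,5,6,7} D(U)={2,4,6,7}: no change
Constraint 3 (W < V) on D(W)={1,3,6} D(V)={1,2,3,4,5,7}: V {1,2,3,4,5,7}->{2,3,4,5,7}
Constraint 4 (W < U) on D(W)={1,3,6} D(U)={2,4,6,7}: no change
So after all 4 constraints: D(U) = {2,4,6,7}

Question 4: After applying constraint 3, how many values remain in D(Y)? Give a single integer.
Answer: 6

Derivation:
Constraint 1 (Y != U) on D(Y)={1,3,4,5,6,7} D(U)={2,4,6,7}: no change
Constraint 2 (Y != U) on D(Y)={1,3,4,5,6,7} D(U)={2,4,6,7}: no change
Constraint 3 (W < V) on D(W)={1,3,6} D(V)={1,2,3,4,5,7}: V {1,2,3,4,5,7}->{2,3,4,5,7}
So after constraint 3: D(Y)={1,3,4,5,6,7}, size = 6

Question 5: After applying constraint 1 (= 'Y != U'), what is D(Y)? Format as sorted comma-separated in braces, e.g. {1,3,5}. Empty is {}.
Answer: {1,3,4,5,6,7}

Derivation:
Constraint 1 (Y != U) on D(Y)={1,3,4,5,6,7} D(U)={2,4,6,7}: no change
So after constraint 1: D(Y) = {1,3,4,5,6,7}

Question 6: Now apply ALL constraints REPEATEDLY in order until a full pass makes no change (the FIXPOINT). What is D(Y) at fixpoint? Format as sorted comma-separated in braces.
pass 0 (initial): D(Y)={1,3,4,5,6,7}
pass 1: V {1,2,3,4,5,7}->{2,3,4,5,7}
pass 2: no change
Fixpoint after 2 passes: D(Y) = {1,3,4,5,6,7}

Answer: {1,3,4,5,6,7}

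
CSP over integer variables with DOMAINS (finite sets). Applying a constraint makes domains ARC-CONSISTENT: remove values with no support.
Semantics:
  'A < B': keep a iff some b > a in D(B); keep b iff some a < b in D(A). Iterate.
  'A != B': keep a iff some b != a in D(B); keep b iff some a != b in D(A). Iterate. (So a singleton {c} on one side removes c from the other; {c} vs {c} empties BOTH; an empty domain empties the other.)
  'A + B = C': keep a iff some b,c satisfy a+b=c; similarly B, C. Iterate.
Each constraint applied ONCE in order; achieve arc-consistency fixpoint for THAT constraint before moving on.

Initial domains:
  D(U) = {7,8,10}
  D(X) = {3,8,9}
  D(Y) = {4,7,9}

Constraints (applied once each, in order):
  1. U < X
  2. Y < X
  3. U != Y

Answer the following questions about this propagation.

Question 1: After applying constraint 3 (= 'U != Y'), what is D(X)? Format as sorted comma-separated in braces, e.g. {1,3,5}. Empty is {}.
Constraint 1 (U < X) on D(U)={7,8,10} D(X)={3,8,9}: U {7,8,10}->{7,8}; X {3,8,9}->{8,9}
Constraint 2 (Y < X) on D(Y)={4,7,9} D(X)={8,9}: Y {4,7,9}->{4,7}
Constraint 3 (U != Y) on D(U)={7,8} D(Y)={4,7}: no change
So after constraint 3: D(X) = {8,9}

Answer: {8,9}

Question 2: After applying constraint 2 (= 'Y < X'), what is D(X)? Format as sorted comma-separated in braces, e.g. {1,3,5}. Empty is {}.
Answer: {8,9}

Derivation:
Constraint 1 (U < X) on D(U)={7,8,10} D(X)={3,8,9}: U {7,8,10}->{7,8}; X {3,8,9}->{8,9}
Constraint 2 (Y < X) on D(Y)={4,7,9} D(X)={8,9}: Y {4,7,9}->{4,7}
So after constraint 2: D(X) = {8,9}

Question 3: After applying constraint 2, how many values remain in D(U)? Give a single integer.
Answer: 2

Derivation:
Constraint 1 (U < X) on D(U)={7,8,10} D(X)={3,8,9}: U {7,8,10}->{7,8}; X {3,8,9}->{8,9}
Constraint 2 (Y < X) on D(Y)={4,7,9} D(X)={8,9}: Y {4,7,9}->{4,7}
So after constraint 2: D(U)={7,8}, size = 2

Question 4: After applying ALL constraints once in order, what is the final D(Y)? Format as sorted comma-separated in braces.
Answer: {4,7}

Derivation:
Constraint 1 (U < X) on D(U)={7,8,10} D(X)={3,8,9}: U {7,8,10}->{7,8}; X {3,8,9}->{8,9}
Constraint 2 (Y < X) on D(Y)={4,7,9} D(X)={8,9}: Y {4,7,9}->{4,7}
Constraint 3 (U != Y) on D(U)={7,8} D(Y)={4,7}: no change
So after all 3 constraints: D(Y) = {4,7}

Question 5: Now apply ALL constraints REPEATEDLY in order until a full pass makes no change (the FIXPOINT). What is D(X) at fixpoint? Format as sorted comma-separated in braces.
Answer: {8,9}

Derivation:
pass 0 (initial): D(X)={3,8,9}
pass 1: U {7,8,10}->{7,8}; X {3,8,9}->{8,9}; Y {4,7,9}->{4,7}
pass 2: no change
Fixpoint after 2 passes: D(X) = {8,9}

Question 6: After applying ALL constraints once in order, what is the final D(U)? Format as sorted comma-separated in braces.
Constraint 1 (U < X) on D(U)={7,8,10} D(X)={3,8,9}: U {7,8,10}->{7,8}; X {3,8,9}->{8,9}
Constraint 2 (Y < X) on D(Y)={4,7,9} D(X)={8,9}: Y {4,7,9}->{4,7}
Constraint 3 (U != Y) on D(U)={7,8} D(Y)={4,7}: no change
So after all 3 constraints: D(U) = {7,8}

Answer: {7,8}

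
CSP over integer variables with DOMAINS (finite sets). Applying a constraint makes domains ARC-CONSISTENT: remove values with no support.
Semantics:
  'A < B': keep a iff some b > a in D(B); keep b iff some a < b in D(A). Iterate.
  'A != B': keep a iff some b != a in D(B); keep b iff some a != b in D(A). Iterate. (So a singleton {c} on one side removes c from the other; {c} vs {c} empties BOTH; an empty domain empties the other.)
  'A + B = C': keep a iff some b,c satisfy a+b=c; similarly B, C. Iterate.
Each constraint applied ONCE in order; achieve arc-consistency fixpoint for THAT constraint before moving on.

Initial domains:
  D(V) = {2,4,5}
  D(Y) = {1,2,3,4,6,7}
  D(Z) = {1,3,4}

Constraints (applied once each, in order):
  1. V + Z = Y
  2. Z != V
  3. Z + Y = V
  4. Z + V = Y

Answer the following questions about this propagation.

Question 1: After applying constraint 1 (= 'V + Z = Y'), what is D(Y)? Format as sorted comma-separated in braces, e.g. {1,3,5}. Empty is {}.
Constraint 1 (V + Z = Y) on D(V)={2,4,5} D(Z)={1,3,4} D(Y)={1,2,3,4,6,7}: Y {1,2,3,4,6,7}->{3,6,7}
So after constraint 1: D(Y) = {3,6,7}

Answer: {3,6,7}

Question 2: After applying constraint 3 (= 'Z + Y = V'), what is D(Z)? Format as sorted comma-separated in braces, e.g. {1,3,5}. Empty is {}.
Answer: {1}

Derivation:
Constraint 1 (V + Z = Y) on D(V)={2,4,5} D(Z)={1,3,4} D(Y)={1,2,3,4,6,7}: Y {1,2,3,4,6,7}->{3,6,7}
Constraint 2 (Z != V) on D(Z)={1,3,4} D(V)={2,4,5}: no change
Constraint 3 (Z + Y = V) on D(Z)={1,3,4} D(Y)={3,6,7} D(V)={2,4,5}: Z {1,3,4}->{1}; Y {3,6,7}->{3}; V {2,4,5}->{4}
So after constraint 3: D(Z) = {1}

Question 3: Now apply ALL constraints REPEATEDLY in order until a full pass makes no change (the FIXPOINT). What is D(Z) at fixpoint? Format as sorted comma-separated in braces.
pass 0 (initial): D(Z)={1,3,4}
pass 1: V {2,4,5}->{}; Y {1,2,3,4,6,7}->{}; Z {1,3,4}->{}
pass 2: no change
Fixpoint after 2 passes: D(Z) = {}

Answer: {}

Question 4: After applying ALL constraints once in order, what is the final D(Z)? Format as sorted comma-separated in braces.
Answer: {}

Derivation:
Constraint 1 (V + Z = Y) on D(V)={2,4,5} D(Z)={1,3,4} D(Y)={1,2,3,4,6,7}: Y {1,2,3,4,6,7}->{3,6,7}
Constraint 2 (Z != V) on D(Z)={1,3,4} D(V)={2,4,5}: no change
Constraint 3 (Z + Y = V) on D(Z)={1,3,4} D(Y)={3,6,7} D(V)={2,4,5}: Z {1,3,4}->{1}; Y {3,6,7}->{3}; V {2,4,5}->{4}
Constraint 4 (Z + V = Y) on D(Z)={1} D(V)={4} D(Y)={3}: Z {1}->{}; V {4}->{}; Y {3}->{}
So after all 4 constraints: D(Z) = {}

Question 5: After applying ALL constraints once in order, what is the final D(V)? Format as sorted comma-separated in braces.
Constraint 1 (V + Z = Y) on D(V)={2,4,5} D(Z)={1,3,4} D(Y)={1,2,3,4,6,7}: Y {1,2,3,4,6,7}->{3,6,7}
Constraint 2 (Z != V) on D(Z)={1,3,4} D(V)={2,4,5}: no change
Constraint 3 (Z + Y = V) on D(Z)={1,3,4} D(Y)={3,6,7} D(V)={2,4,5}: Z {1,3,4}->{1}; Y {3,6,7}->{3}; V {2,4,5}->{4}
Constraint 4 (Z + V = Y) on D(Z)={1} D(V)={4} D(Y)={3}: Z {1}->{}; V {4}->{}; Y {3}->{}
So after all 4 constraints: D(V) = {}

Answer: {}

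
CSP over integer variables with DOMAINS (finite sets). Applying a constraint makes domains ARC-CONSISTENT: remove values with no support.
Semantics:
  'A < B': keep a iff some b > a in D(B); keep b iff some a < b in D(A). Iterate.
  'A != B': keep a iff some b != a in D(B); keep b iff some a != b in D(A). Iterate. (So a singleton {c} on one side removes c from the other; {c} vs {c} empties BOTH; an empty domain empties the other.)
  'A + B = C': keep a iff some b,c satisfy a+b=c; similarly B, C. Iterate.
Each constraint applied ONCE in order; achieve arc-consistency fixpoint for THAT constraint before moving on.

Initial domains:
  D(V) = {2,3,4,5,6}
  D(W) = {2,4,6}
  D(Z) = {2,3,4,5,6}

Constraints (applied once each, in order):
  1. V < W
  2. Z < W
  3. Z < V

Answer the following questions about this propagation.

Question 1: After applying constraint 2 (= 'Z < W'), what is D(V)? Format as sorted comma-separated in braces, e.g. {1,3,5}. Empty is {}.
Constraint 1 (V < W) on D(V)={2,3,4,5,6} D(W)={2,4,6}: V {2,3,4,5,6}->{2,3,4,5}; W {2,4,6}->{4,6}
Constraint 2 (Z < W) on D(Z)={2,3,4,5,6} D(W)={4,6}: Z {2,3,4,5,6}->{2,3,4,5}
So after constraint 2: D(V) = {2,3,4,5}

Answer: {2,3,4,5}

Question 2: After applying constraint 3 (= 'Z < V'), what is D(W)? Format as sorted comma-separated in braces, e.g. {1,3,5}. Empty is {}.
Constraint 1 (V < W) on D(V)={2,3,4,5,6} D(W)={2,4,6}: V {2,3,4,5,6}->{2,3,4,5}; W {2,4,6}->{4,6}
Constraint 2 (Z < W) on D(Z)={2,3,4,5,6} D(W)={4,6}: Z {2,3,4,5,6}->{2,3,4,5}
Constraint 3 (Z < V) on D(Z)={2,3,4,5} D(V)={2,3,4,5}: Z {2,3,4,5}->{2,3,4}; V {2,3,4,5}->{3,4,5}
So after constraint 3: D(W) = {4,6}

Answer: {4,6}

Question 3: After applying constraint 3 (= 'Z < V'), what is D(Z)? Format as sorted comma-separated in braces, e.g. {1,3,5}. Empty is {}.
Constraint 1 (V < W) on D(V)={2,3,4,5,6} D(W)={2,4,6}: V {2,3,4,5,6}->{2,3,4,5}; W {2,4,6}->{4,6}
Constraint 2 (Z < W) on D(Z)={2,3,4,5,6} D(W)={4,6}: Z {2,3,4,5,6}->{2,3,4,5}
Constraint 3 (Z < V) on D(Z)={2,3,4,5} D(V)={2,3,4,5}: Z {2,3,4,5}->{2,3,4}; V {2,3,4,5}->{3,4,5}
So after constraint 3: D(Z) = {2,3,4}

Answer: {2,3,4}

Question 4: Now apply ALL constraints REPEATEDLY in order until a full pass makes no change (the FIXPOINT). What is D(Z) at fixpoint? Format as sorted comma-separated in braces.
Answer: {2,3,4}

Derivation:
pass 0 (initial): D(Z)={2,3,4,5,6}
pass 1: V {2,3,4,5,6}->{3,4,5}; W {2,4,6}->{4,6}; Z {2,3,4,5,6}->{2,3,4}
pass 2: no change
Fixpoint after 2 passes: D(Z) = {2,3,4}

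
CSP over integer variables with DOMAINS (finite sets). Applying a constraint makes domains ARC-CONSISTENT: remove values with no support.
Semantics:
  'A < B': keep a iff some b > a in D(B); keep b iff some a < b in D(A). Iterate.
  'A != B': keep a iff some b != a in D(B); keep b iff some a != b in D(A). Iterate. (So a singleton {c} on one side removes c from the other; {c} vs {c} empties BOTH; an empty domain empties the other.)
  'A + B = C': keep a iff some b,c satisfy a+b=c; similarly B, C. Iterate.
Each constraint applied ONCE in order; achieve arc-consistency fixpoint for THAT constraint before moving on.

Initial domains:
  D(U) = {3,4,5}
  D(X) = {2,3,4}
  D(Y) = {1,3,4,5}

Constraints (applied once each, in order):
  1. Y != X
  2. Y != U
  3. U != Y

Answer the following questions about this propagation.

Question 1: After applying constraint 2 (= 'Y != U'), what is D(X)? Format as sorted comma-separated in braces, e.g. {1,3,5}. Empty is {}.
Constraint 1 (Y != X) on D(Y)={1,3,4,5} D(X)={2,3,4}: no change
Constraint 2 (Y != U) on D(Y)={1,3,4,5} D(U)={3,4,5}: no change
So after constraint 2: D(X) = {2,3,4}

Answer: {2,3,4}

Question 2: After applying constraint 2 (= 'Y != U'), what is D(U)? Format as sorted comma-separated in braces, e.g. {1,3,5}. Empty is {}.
Answer: {3,4,5}

Derivation:
Constraint 1 (Y != X) on D(Y)={1,3,4,5} D(X)={2,3,4}: no change
Constraint 2 (Y != U) on D(Y)={1,3,4,5} D(U)={3,4,5}: no change
So after constraint 2: D(U) = {3,4,5}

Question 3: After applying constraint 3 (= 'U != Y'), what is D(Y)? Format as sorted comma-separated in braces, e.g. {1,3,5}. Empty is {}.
Answer: {1,3,4,5}

Derivation:
Constraint 1 (Y != X) on D(Y)={1,3,4,5} D(X)={2,3,4}: no change
Constraint 2 (Y != U) on D(Y)={1,3,4,5} D(U)={3,4,5}: no change
Constraint 3 (U != Y) on D(U)={3,4,5} D(Y)={1,3,4,5}: no change
So after constraint 3: D(Y) = {1,3,4,5}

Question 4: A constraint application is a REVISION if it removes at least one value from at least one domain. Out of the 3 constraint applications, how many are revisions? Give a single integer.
Constraint 1 (Y != X) on D(Y)={1,3,4,5} D(X)={2,3,4}: no change => not a revision
Constraint 2 (Y != U) on D(Y)={1,3,4,5} D(U)={3,4,5}: no change => not a revision
Constraint 3 (U != Y) on D(U)={3,4,5} D(Y)={1,3,4,5}: no change => not a revision
Total revisions = 0

Answer: 0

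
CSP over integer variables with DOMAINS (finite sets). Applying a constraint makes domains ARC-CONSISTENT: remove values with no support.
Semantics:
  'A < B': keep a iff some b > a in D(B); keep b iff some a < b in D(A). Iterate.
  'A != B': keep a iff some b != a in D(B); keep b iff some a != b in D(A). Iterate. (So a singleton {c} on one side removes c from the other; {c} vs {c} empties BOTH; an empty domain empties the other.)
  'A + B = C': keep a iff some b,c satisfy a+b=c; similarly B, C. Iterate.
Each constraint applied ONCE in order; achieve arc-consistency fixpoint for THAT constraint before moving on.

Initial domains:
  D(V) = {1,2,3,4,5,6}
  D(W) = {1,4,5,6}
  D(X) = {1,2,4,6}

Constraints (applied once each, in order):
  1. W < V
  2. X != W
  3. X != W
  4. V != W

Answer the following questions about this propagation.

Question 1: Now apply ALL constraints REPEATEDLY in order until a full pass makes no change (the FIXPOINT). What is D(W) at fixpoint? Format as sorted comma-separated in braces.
pass 0 (initial): D(W)={1,4,5,6}
pass 1: V {1,2,3,4,5,6}->{2,3,4,5,6}; W {1,4,5,6}->{1,4,5}
pass 2: no change
Fixpoint after 2 passes: D(W) = {1,4,5}

Answer: {1,4,5}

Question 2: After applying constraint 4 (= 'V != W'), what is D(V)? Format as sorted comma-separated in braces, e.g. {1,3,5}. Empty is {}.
Constraint 1 (W < V) on D(W)={1,4,5,6} D(V)={1,2,3,4,5,6}: W {1,4,5,6}->{1,4,5}; V {1,2,3,4,5,6}->{2,3,4,5,6}
Constraint 2 (X != W) on D(X)={1,2,4,6} D(W)={1,4,5}: no change
Constraint 3 (X != W) on D(X)={1,2,4,6} D(W)={1,4,5}: no change
Constraint 4 (V != W) on D(V)={2,3,4,5,6} D(W)={1,4,5}: no change
So after constraint 4: D(V) = {2,3,4,5,6}

Answer: {2,3,4,5,6}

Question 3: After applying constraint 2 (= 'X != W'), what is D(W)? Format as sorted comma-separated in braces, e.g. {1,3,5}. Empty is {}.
Constraint 1 (W < V) on D(W)={1,4,5,6} D(V)={1,2,3,4,5,6}: W {1,4,5,6}->{1,4,5}; V {1,2,3,4,5,6}->{2,3,4,5,6}
Constraint 2 (X != W) on D(X)={1,2,4,6} D(W)={1,4,5}: no change
So after constraint 2: D(W) = {1,4,5}

Answer: {1,4,5}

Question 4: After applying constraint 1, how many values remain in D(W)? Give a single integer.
Constraint 1 (W < V) on D(W)={1,4,5,6} D(V)={1,2,3,4,5,6}: W {1,4,5,6}->{1,4,5}; V {1,2,3,4,5,6}->{2,3,4,5,6}
So after constraint 1: D(W)={1,4,5}, size = 3

Answer: 3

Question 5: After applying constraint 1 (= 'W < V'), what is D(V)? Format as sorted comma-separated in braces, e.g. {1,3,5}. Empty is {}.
Constraint 1 (W < V) on D(W)={1,4,5,6} D(V)={1,2,3,4,5,6}: W {1,4,5,6}->{1,4,5}; V {1,2,3,4,5,6}->{2,3,4,5,6}
So after constraint 1: D(V) = {2,3,4,5,6}

Answer: {2,3,4,5,6}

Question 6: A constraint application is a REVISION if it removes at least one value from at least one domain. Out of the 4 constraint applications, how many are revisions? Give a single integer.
Constraint 1 (W < V) on D(W)={1,4,5,6} D(V)={1,2,3,4,5,6}: W {1,4,5,6}->{1,4,5}; V {1,2,3,4,5,6}->{2,3,4,5,6} => REVISION
Constraint 2 (X != W) on D(X)={1,2,4,6} D(W)={1,4,5}: no change => not a revision
Constraint 3 (X != W) on D(X)={1,2,4,6} D(W)={1,4,5}: no change => not a revision
Constraint 4 (V != W) on D(V)={2,3,4,5,6} D(W)={1,4,5}: no change => not a revision
Total revisions = 1

Answer: 1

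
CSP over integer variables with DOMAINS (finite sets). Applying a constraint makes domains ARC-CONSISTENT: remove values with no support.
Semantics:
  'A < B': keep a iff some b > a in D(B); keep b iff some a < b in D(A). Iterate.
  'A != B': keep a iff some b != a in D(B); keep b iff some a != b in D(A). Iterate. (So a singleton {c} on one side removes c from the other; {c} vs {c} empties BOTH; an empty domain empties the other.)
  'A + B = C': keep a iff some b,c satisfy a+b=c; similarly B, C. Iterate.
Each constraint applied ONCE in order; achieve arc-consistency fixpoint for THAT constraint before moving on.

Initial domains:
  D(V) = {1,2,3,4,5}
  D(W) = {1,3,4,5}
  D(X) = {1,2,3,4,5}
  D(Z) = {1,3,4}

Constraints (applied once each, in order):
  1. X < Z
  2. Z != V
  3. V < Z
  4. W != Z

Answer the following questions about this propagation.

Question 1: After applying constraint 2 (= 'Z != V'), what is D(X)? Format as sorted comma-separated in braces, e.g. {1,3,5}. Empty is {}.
Constraint 1 (X < Z) on D(X)={1,2,3,4,5} D(Z)={1,3,4}: X {1,2,3,4,5}->{1,2,3}; Z {1,3,4}->{3,4}
Constraint 2 (Z != V) on D(Z)={3,4} D(V)={1,2,3,4,5}: no change
So after constraint 2: D(X) = {1,2,3}

Answer: {1,2,3}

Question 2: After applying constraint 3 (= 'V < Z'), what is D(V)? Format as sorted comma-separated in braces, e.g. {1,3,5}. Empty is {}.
Answer: {1,2,3}

Derivation:
Constraint 1 (X < Z) on D(X)={1,2,3,4,5} D(Z)={1,3,4}: X {1,2,3,4,5}->{1,2,3}; Z {1,3,4}->{3,4}
Constraint 2 (Z != V) on D(Z)={3,4} D(V)={1,2,3,4,5}: no change
Constraint 3 (V < Z) on D(V)={1,2,3,4,5} D(Z)={3,4}: V {1,2,3,4,5}->{1,2,3}
So after constraint 3: D(V) = {1,2,3}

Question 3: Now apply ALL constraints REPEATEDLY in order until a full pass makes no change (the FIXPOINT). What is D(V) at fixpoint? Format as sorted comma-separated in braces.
Answer: {1,2,3}

Derivation:
pass 0 (initial): D(V)={1,2,3,4,5}
pass 1: V {1,2,3,4,5}->{1,2,3}; X {1,2,3,4,5}->{1,2,3}; Z {1,3,4}->{3,4}
pass 2: no change
Fixpoint after 2 passes: D(V) = {1,2,3}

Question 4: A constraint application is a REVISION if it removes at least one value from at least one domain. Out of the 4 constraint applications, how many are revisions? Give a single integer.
Constraint 1 (X < Z) on D(X)={1,2,3,4,5} D(Z)={1,3,4}: X {1,2,3,4,5}->{1,2,3}; Z {1,3,4}->{3,4} => REVISION
Constraint 2 (Z != V) on D(Z)={3,4} D(V)={1,2,3,4,5}: no change => not a revision
Constraint 3 (V < Z) on D(V)={1,2,3,4,5} D(Z)={3,4}: V {1,2,3,4,5}->{1,2,3} => REVISION
Constraint 4 (W != Z) on D(W)={1,3,4,5} D(Z)={3,4}: no change => not a revision
Total revisions = 2

Answer: 2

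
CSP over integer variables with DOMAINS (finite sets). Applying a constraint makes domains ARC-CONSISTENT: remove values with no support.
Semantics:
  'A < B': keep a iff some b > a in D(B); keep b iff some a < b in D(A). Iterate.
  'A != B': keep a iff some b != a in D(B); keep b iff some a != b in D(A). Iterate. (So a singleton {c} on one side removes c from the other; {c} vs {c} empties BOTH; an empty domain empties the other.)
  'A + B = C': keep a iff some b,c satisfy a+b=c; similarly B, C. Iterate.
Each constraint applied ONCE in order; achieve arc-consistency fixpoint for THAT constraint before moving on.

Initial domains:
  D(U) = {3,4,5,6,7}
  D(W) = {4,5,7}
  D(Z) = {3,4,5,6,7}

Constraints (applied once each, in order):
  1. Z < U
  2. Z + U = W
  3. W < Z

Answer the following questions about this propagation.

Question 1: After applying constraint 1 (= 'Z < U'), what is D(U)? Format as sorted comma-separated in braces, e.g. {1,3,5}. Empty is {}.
Answer: {4,5,6,7}

Derivation:
Constraint 1 (Z < U) on D(Z)={3,4,5,6,7} D(U)={3,4,5,6,7}: Z {3,4,5,6,7}->{3,4,5,6}; U {3,4,5,6,7}->{4,5,6,7}
So after constraint 1: D(U) = {4,5,6,7}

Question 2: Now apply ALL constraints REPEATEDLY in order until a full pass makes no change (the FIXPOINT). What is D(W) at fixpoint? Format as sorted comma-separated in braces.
Answer: {}

Derivation:
pass 0 (initial): D(W)={4,5,7}
pass 1: U {3,4,5,6,7}->{4}; W {4,5,7}->{}; Z {3,4,5,6,7}->{}
pass 2: U {4}->{}
pass 3: no change
Fixpoint after 3 passes: D(W) = {}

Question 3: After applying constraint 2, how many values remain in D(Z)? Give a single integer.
Answer: 1

Derivation:
Constraint 1 (Z < U) on D(Z)={3,4,5,6,7} D(U)={3,4,5,6,7}: Z {3,4,5,6,7}->{3,4,5,6}; U {3,4,5,6,7}->{4,5,6,7}
Constraint 2 (Z + U = W) on D(Z)={3,4,5,6} D(U)={4,5,6,7} D(W)={4,5,7}: Z {3,4,5,6}->{3}; U {4,5,6,7}->{4}; W {4,5,7}->{7}
So after constraint 2: D(Z)={3}, size = 1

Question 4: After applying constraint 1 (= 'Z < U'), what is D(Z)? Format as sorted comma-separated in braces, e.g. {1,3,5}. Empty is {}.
Constraint 1 (Z < U) on D(Z)={3,4,5,6,7} D(U)={3,4,5,6,7}: Z {3,4,5,6,7}->{3,4,5,6}; U {3,4,5,6,7}->{4,5,6,7}
So after constraint 1: D(Z) = {3,4,5,6}

Answer: {3,4,5,6}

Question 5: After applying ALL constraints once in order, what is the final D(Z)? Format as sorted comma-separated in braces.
Answer: {}

Derivation:
Constraint 1 (Z < U) on D(Z)={3,4,5,6,7} D(U)={3,4,5,6,7}: Z {3,4,5,6,7}->{3,4,5,6}; U {3,4,5,6,7}->{4,5,6,7}
Constraint 2 (Z + U = W) on D(Z)={3,4,5,6} D(U)={4,5,6,7} D(W)={4,5,7}: Z {3,4,5,6}->{3}; U {4,5,6,7}->{4}; W {4,5,7}->{7}
Constraint 3 (W < Z) on D(W)={7} D(Z)={3}: W {7}->{}; Z {3}->{}
So after all 3 constraints: D(Z) = {}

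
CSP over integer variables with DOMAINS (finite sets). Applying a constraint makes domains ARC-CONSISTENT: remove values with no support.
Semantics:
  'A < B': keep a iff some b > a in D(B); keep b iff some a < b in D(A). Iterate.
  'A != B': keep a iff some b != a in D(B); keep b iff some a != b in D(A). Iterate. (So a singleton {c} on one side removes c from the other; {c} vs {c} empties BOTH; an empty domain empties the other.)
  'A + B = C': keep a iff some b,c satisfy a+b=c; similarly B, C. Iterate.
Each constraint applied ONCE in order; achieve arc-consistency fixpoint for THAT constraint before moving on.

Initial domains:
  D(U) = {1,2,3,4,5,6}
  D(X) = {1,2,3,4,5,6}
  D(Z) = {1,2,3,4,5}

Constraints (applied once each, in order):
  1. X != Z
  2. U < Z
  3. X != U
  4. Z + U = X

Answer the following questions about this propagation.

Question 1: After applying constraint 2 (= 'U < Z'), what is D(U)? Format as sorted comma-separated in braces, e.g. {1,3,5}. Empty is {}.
Constraint 1 (X != Z) on D(X)={1,2,3,4,5,6} D(Z)={1,2,3,4,5}: no change
Constraint 2 (U < Z) on D(U)={1,2,3,4,5,6} D(Z)={1,2,3,4,5}: U {1,2,3,4,5,6}->{1,2,3,4}; Z {1,2,3,4,5}->{2,3,4,5}
So after constraint 2: D(U) = {1,2,3,4}

Answer: {1,2,3,4}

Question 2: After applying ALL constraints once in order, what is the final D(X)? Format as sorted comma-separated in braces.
Constraint 1 (X != Z) on D(X)={1,2,3,4,5,6} D(Z)={1,2,3,4,5}: no change
Constraint 2 (U < Z) on D(U)={1,2,3,4,5,6} D(Z)={1,2,3,4,5}: U {1,2,3,4,5,6}->{1,2,3,4}; Z {1,2,3,4,5}->{2,3,4,5}
Constraint 3 (X != U) on D(X)={1,2,3,4,5,6} D(U)={1,2,3,4}: no change
Constraint 4 (Z + U = X) on D(Z)={2,3,4,5} D(U)={1,2,3,4} D(X)={1,2,3,4,5,6}: X {1,2,3,4,5,6}->{3,4,5,6}
So after all 4 constraints: D(X) = {3,4,5,6}

Answer: {3,4,5,6}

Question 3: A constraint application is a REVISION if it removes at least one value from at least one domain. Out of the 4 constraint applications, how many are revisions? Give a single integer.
Answer: 2

Derivation:
Constraint 1 (X != Z) on D(X)={1,2,3,4,5,6} D(Z)={1,2,3,4,5}: no change => not a revision
Constraint 2 (U < Z) on D(U)={1,2,3,4,5,6} D(Z)={1,2,3,4,5}: U {1,2,3,4,5,6}->{1,2,3,4}; Z {1,2,3,4,5}->{2,3,4,5} => REVISION
Constraint 3 (X != U) on D(X)={1,2,3,4,5,6} D(U)={1,2,3,4}: no change => not a revision
Constraint 4 (Z + U = X) on D(Z)={2,3,4,5} D(U)={1,2,3,4} D(X)={1,2,3,4,5,6}: X {1,2,3,4,5,6}->{3,4,5,6} => REVISION
Total revisions = 2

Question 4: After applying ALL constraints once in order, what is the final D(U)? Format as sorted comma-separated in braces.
Answer: {1,2,3,4}

Derivation:
Constraint 1 (X != Z) on D(X)={1,2,3,4,5,6} D(Z)={1,2,3,4,5}: no change
Constraint 2 (U < Z) on D(U)={1,2,3,4,5,6} D(Z)={1,2,3,4,5}: U {1,2,3,4,5,6}->{1,2,3,4}; Z {1,2,3,4,5}->{2,3,4,5}
Constraint 3 (X != U) on D(X)={1,2,3,4,5,6} D(U)={1,2,3,4}: no change
Constraint 4 (Z + U = X) on D(Z)={2,3,4,5} D(U)={1,2,3,4} D(X)={1,2,3,4,5,6}: X {1,2,3,4,5,6}->{3,4,5,6}
So after all 4 constraints: D(U) = {1,2,3,4}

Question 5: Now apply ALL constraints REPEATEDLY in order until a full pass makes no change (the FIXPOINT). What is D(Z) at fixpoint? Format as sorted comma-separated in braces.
pass 0 (initial): D(Z)={1,2,3,4,5}
pass 1: U {1,2,3,4,5,6}->{1,2,3,4}; X {1,2,3,4,5,6}->{3,4,5,6}; Z {1,2,3,4,5}->{2,3,4,5}
pass 2: no change
Fixpoint after 2 passes: D(Z) = {2,3,4,5}

Answer: {2,3,4,5}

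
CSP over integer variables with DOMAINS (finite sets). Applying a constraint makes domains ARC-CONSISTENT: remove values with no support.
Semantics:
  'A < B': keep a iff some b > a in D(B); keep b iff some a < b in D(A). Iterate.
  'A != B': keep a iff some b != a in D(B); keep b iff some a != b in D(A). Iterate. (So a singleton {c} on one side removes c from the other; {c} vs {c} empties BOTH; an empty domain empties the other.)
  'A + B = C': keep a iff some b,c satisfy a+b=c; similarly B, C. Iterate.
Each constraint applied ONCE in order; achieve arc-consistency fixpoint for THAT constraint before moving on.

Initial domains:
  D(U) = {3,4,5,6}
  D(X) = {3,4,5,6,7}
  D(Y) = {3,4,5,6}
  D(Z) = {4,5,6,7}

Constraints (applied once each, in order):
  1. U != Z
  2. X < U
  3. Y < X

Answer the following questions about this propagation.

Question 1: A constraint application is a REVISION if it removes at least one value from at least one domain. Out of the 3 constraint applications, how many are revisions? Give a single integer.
Answer: 2

Derivation:
Constraint 1 (U != Z) on D(U)={3,4,5,6} D(Z)={4,5,6,7}: no change => not a revision
Constraint 2 (X < U) on D(X)={3,4,5,6,7} D(U)={3,4,5,6}: X {3,4,5,6,7}->{3,4,5}; U {3,4,5,6}->{4,5,6} => REVISION
Constraint 3 (Y < X) on D(Y)={3,4,5,6} D(X)={3,4,5}: Y {3,4,5,6}->{3,4}; X {3,4,5}->{4,5} => REVISION
Total revisions = 2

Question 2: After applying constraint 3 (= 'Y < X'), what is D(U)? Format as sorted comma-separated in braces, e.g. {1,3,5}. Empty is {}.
Answer: {4,5,6}

Derivation:
Constraint 1 (U != Z) on D(U)={3,4,5,6} D(Z)={4,5,6,7}: no change
Constraint 2 (X < U) on D(X)={3,4,5,6,7} D(U)={3,4,5,6}: X {3,4,5,6,7}->{3,4,5}; U {3,4,5,6}->{4,5,6}
Constraint 3 (Y < X) on D(Y)={3,4,5,6} D(X)={3,4,5}: Y {3,4,5,6}->{3,4}; X {3,4,5}->{4,5}
So after constraint 3: D(U) = {4,5,6}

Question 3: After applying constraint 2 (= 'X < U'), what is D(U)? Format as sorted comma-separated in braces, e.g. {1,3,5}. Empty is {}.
Answer: {4,5,6}

Derivation:
Constraint 1 (U != Z) on D(U)={3,4,5,6} D(Z)={4,5,6,7}: no change
Constraint 2 (X < U) on D(X)={3,4,5,6,7} D(U)={3,4,5,6}: X {3,4,5,6,7}->{3,4,5}; U {3,4,5,6}->{4,5,6}
So after constraint 2: D(U) = {4,5,6}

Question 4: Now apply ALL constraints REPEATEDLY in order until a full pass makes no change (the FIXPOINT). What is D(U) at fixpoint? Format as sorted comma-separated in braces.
pass 0 (initial): D(U)={3,4,5,6}
pass 1: U {3,4,5,6}->{4,5,6}; X {3,4,5,6,7}->{4,5}; Y {3,4,5,6}->{3,4}
pass 2: U {4,5,6}->{5,6}
pass 3: no change
Fixpoint after 3 passes: D(U) = {5,6}

Answer: {5,6}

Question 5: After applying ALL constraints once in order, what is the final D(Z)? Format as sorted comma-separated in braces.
Answer: {4,5,6,7}

Derivation:
Constraint 1 (U != Z) on D(U)={3,4,5,6} D(Z)={4,5,6,7}: no change
Constraint 2 (X < U) on D(X)={3,4,5,6,7} D(U)={3,4,5,6}: X {3,4,5,6,7}->{3,4,5}; U {3,4,5,6}->{4,5,6}
Constraint 3 (Y < X) on D(Y)={3,4,5,6} D(X)={3,4,5}: Y {3,4,5,6}->{3,4}; X {3,4,5}->{4,5}
So after all 3 constraints: D(Z) = {4,5,6,7}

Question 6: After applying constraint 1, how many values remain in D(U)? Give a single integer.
Answer: 4

Derivation:
Constraint 1 (U != Z) on D(U)={3,4,5,6} D(Z)={4,5,6,7}: no change
So after constraint 1: D(U)={3,4,5,6}, size = 4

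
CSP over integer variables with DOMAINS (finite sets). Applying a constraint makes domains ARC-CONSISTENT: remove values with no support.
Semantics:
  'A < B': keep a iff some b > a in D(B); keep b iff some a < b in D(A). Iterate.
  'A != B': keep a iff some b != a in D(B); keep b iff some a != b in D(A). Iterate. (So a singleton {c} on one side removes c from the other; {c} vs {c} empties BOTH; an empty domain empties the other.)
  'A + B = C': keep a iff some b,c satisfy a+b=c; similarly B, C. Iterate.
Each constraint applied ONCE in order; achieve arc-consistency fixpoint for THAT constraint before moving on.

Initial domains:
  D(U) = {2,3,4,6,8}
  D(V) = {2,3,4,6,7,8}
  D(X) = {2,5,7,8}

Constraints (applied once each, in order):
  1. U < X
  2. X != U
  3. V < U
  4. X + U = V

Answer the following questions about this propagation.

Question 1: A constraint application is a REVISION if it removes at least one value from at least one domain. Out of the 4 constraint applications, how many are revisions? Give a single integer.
Constraint 1 (U < X) on D(U)={2,3,4,6,8} D(X)={2,5,7,8}: U {2,3,4,6,8}->{2,3,4,6}; X {2,5,7,8}->{5,7,8} => REVISION
Constraint 2 (X != U) on D(X)={5,7,8} D(U)={2,3,4,6}: no change => not a revision
Constraint 3 (V < U) on D(V)={2,3,4,6,7,8} D(U)={2,3,4,6}: V {2,3,4,6,7,8}->{2,3,4}; U {2,3,4,6}->{3,4,6} => REVISION
Constraint 4 (X + U = V) on D(X)={5,7,8} D(U)={3,4,6} D(V)={2,3,4}: X {5,7,8}->{}; U {3,4,6}->{}; V {2,3,4}->{} => REVISION
Total revisions = 3

Answer: 3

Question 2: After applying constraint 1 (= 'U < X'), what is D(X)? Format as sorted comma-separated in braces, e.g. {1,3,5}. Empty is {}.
Answer: {5,7,8}

Derivation:
Constraint 1 (U < X) on D(U)={2,3,4,6,8} D(X)={2,5,7,8}: U {2,3,4,6,8}->{2,3,4,6}; X {2,5,7,8}->{5,7,8}
So after constraint 1: D(X) = {5,7,8}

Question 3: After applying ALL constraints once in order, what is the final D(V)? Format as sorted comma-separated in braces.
Answer: {}

Derivation:
Constraint 1 (U < X) on D(U)={2,3,4,6,8} D(X)={2,5,7,8}: U {2,3,4,6,8}->{2,3,4,6}; X {2,5,7,8}->{5,7,8}
Constraint 2 (X != U) on D(X)={5,7,8} D(U)={2,3,4,6}: no change
Constraint 3 (V < U) on D(V)={2,3,4,6,7,8} D(U)={2,3,4,6}: V {2,3,4,6,7,8}->{2,3,4}; U {2,3,4,6}->{3,4,6}
Constraint 4 (X + U = V) on D(X)={5,7,8} D(U)={3,4,6} D(V)={2,3,4}: X {5,7,8}->{}; U {3,4,6}->{}; V {2,3,4}->{}
So after all 4 constraints: D(V) = {}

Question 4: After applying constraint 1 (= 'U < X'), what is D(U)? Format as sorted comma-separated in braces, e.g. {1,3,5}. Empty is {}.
Answer: {2,3,4,6}

Derivation:
Constraint 1 (U < X) on D(U)={2,3,4,6,8} D(X)={2,5,7,8}: U {2,3,4,6,8}->{2,3,4,6}; X {2,5,7,8}->{5,7,8}
So after constraint 1: D(U) = {2,3,4,6}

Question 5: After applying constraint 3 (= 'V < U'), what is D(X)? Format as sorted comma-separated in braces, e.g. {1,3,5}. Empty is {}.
Constraint 1 (U < X) on D(U)={2,3,4,6,8} D(X)={2,5,7,8}: U {2,3,4,6,8}->{2,3,4,6}; X {2,5,7,8}->{5,7,8}
Constraint 2 (X != U) on D(X)={5,7,8} D(U)={2,3,4,6}: no change
Constraint 3 (V < U) on D(V)={2,3,4,6,7,8} D(U)={2,3,4,6}: V {2,3,4,6,7,8}->{2,3,4}; U {2,3,4,6}->{3,4,6}
So after constraint 3: D(X) = {5,7,8}

Answer: {5,7,8}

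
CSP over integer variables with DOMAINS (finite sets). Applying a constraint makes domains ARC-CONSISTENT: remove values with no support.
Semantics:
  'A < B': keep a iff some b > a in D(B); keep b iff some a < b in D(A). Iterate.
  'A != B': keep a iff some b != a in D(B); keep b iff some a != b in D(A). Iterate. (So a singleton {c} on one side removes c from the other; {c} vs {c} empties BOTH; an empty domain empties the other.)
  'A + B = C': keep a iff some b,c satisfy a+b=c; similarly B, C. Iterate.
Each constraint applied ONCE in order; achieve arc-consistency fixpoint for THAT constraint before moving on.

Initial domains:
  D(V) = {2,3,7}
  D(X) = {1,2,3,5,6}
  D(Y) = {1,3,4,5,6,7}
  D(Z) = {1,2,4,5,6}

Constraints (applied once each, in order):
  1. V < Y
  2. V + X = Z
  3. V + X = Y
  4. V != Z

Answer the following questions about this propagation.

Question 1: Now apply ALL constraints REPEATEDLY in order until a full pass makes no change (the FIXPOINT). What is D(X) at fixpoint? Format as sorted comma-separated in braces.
Answer: {1,2,3}

Derivation:
pass 0 (initial): D(X)={1,2,3,5,6}
pass 1: V {2,3,7}->{2,3}; X {1,2,3,5,6}->{1,2,3}; Y {1,3,4,5,6,7}->{3,4,5,6}; Z {1,2,4,5,6}->{4,5,6}
pass 2: no change
Fixpoint after 2 passes: D(X) = {1,2,3}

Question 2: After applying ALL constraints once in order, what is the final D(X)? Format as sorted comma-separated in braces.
Constraint 1 (V < Y) on D(V)={2,3,7} D(Y)={1,3,4,5,6,7}: V {2,3,7}->{2,3}; Y {1,3,4,5,6,7}->{3,4,5,6,7}
Constraint 2 (V + X = Z) on D(V)={2,3} D(X)={1,2,3,5,6} D(Z)={1,2,4,5,6}: X {1,2,3,5,6}->{1,2,3}; Z {1,2,4,5,6}->{4,5,6}
Constraint 3 (V + X = Y) on D(V)={2,3} D(X)={1,2,3} D(Y)={3,4,5,6,7}: Y {3,4,5,6,7}->{3,4,5,6}
Constraint 4 (V != Z) on D(V)={2,3} D(Z)={4,5,6}: no change
So after all 4 constraints: D(X) = {1,2,3}

Answer: {1,2,3}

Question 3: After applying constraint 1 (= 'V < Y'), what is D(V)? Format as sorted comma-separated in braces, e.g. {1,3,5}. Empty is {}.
Constraint 1 (V < Y) on D(V)={2,3,7} D(Y)={1,3,4,5,6,7}: V {2,3,7}->{2,3}; Y {1,3,4,5,6,7}->{3,4,5,6,7}
So after constraint 1: D(V) = {2,3}

Answer: {2,3}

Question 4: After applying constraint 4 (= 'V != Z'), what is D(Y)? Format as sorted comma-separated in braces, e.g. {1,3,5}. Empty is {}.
Answer: {3,4,5,6}

Derivation:
Constraint 1 (V < Y) on D(V)={2,3,7} D(Y)={1,3,4,5,6,7}: V {2,3,7}->{2,3}; Y {1,3,4,5,6,7}->{3,4,5,6,7}
Constraint 2 (V + X = Z) on D(V)={2,3} D(X)={1,2,3,5,6} D(Z)={1,2,4,5,6}: X {1,2,3,5,6}->{1,2,3}; Z {1,2,4,5,6}->{4,5,6}
Constraint 3 (V + X = Y) on D(V)={2,3} D(X)={1,2,3} D(Y)={3,4,5,6,7}: Y {3,4,5,6,7}->{3,4,5,6}
Constraint 4 (V != Z) on D(V)={2,3} D(Z)={4,5,6}: no change
So after constraint 4: D(Y) = {3,4,5,6}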